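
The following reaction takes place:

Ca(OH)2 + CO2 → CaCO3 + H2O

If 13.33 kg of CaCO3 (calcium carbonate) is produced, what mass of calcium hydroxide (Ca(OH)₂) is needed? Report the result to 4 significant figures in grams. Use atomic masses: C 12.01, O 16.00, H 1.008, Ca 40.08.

9868 g

M(CaCO3) = 40.08 + 12.01 + 3(16.00) = 100.09 g/mol.
M(Ca(OH)2) = 40.08 + 2(16.00) + 2(1.008) = 74.096 g/mol.
Convert: 13.33 kg = 13330 g.
n(CaCO3) = 13330 g / 100.09 g/mol = 133.18 mol.
From the equation the CaCO3:Ca(OH)2 mole ratio is 1:1, so n(Ca(OH)2) = 133.18 × 1/1 = 133.18 mol.
Mass of Ca(OH)2 = 133.18 mol × 74.096 g/mol = 9868.1 g.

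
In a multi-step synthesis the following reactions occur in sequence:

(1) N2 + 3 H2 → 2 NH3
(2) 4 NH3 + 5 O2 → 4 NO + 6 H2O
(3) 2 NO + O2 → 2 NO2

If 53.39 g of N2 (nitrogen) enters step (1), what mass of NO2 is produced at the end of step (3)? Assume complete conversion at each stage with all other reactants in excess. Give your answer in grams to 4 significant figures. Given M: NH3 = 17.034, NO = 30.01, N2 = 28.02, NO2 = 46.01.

n(N2) = 53.39 / 28.02 = 1.9054 mol.
Reaction (1): N2→NH3 ratio 1:2 ⇒ n(NH3) = 3.8108 mol.
Reaction (2): NH3→NO ratio 4:4 ⇒ n(NO) = 3.8108 mol.
Reaction (3): NO→NO2 ratio 2:2 ⇒ n(NO2) = 3.8108 mol.
Mass of NO2 = 3.8108 × 46.01 = 175.34 g.

175.3 g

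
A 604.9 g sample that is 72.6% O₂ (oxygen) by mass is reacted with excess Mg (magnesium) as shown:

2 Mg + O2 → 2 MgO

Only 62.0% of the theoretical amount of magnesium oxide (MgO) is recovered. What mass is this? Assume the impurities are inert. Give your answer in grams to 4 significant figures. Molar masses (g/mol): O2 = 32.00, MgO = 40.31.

686.0 g

Pure O2 available = 604.9 g × 0.726 = 439.16 g.
n(O2) = 439.16 g / 32.00 g/mol = 13.724 mol.
From the equation the O2:MgO mole ratio is 1:2, so n(MgO) = 13.724 × 2/1 = 27.447 mol.
Mass of MgO = 27.447 mol × 40.31 g/mol = 1106.4 g.
Actual mass collected = 1106.4 g × 0.620 = 685.97 g.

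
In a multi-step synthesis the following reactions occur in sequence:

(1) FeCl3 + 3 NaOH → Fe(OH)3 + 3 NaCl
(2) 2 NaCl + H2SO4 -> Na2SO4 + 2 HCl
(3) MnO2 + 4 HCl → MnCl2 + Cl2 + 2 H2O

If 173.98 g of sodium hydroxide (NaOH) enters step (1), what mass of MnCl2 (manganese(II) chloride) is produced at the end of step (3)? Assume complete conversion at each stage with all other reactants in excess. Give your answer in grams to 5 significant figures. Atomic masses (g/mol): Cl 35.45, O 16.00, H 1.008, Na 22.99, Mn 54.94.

136.84 g

M(NaOH) = 22.99 + 16.00 + 1.008 = 39.998 g/mol.
M(MnCl2) = 54.94 + 2(35.45) = 125.84 g/mol.
n(NaOH) = 173.98 / 39.998 = 4.34972 mol.
Reaction (1): NaOH→NaCl ratio 3:3 ⇒ n(NaCl) = 4.34972 mol.
Reaction (2): NaCl→HCl ratio 2:2 ⇒ n(HCl) = 4.34972 mol.
Reaction (3): HCl→MnCl2 ratio 4:1 ⇒ n(MnCl2) = 1.08743 mol.
Mass of MnCl2 = 1.08743 × 125.84 = 136.842 g.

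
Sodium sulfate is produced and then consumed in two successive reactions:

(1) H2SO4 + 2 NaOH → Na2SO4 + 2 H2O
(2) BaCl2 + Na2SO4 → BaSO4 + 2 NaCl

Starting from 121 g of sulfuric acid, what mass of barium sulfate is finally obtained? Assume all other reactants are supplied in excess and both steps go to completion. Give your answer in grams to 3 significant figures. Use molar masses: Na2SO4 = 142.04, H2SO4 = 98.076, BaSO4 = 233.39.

n(H2SO4) = 121.0 / 98.076 = 1.234 mol.
Step 1 gives a 1:1 ratio of H2SO4 to Na2SO4, so n(Na2SO4) = 1.234 mol.
In step 2 the Na2SO4:BaSO4 ratio is 1:1, so n(BaSO4) = 1.234 mol.
Mass of BaSO4 = 1.234 × 233.39 = 287.9 g.

288 g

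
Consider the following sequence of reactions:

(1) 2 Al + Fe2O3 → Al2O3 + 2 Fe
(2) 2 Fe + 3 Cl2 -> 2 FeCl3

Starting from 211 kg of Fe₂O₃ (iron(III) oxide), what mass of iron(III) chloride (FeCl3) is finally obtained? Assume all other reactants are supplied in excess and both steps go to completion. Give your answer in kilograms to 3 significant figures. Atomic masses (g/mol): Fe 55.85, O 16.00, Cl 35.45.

429 kg

M(Fe2O3) = 2(55.85) + 3(16.00) = 159.70 g/mol.
M(FeCl3) = 55.85 + 3(35.45) = 162.20 g/mol.
211 kg = 211000 g.
n(Fe2O3) = 211000 / 159.70 = 1321 mol.
Step 1 gives a 1:2 ratio of Fe2O3 to Fe, so n(Fe) = 2642 mol.
In step 2 the Fe:FeCl3 ratio is 2:2, so n(FeCl3) = 2642 mol.
Mass of FeCl3 = 2642 × 162.20 = 428600 g = 429 kg.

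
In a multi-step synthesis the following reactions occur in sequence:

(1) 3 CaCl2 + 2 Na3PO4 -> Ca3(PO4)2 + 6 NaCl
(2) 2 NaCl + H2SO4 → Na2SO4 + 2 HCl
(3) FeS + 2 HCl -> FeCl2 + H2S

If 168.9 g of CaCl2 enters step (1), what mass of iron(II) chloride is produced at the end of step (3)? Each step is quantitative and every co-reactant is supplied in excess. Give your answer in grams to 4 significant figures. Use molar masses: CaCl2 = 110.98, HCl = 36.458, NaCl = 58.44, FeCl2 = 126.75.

n(CaCl2) = 168.9 / 110.98 = 1.5219 mol.
Reaction (1): CaCl2→NaCl ratio 3:6 ⇒ n(NaCl) = 3.0438 mol.
Reaction (2): NaCl→HCl ratio 2:2 ⇒ n(HCl) = 3.0438 mol.
Reaction (3): HCl→FeCl2 ratio 2:1 ⇒ n(FeCl2) = 1.5219 mol.
Mass of FeCl2 = 1.5219 × 126.75 = 192.90 g.

192.9 g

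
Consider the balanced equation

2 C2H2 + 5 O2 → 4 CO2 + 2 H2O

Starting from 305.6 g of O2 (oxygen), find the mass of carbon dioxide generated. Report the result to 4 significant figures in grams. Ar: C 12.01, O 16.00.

336.2 g

M(O2) = 2(16.00) = 32.00 g/mol.
M(CO2) = 12.01 + 2(16.00) = 44.01 g/mol.
n(O2) = 305.60 g / 32.00 g/mol = 9.5500 mol.
From the equation the O2:CO2 mole ratio is 5:4, so n(CO2) = 9.5500 × 4/5 = 7.6400 mol.
Mass of CO2 = 7.6400 mol × 44.01 g/mol = 336.24 g.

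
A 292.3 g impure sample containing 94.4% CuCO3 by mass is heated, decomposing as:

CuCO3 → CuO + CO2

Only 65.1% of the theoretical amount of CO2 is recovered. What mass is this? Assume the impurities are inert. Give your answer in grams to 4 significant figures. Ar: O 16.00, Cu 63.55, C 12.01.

Pure CuCO3 available = 292.3 g × 0.944 = 275.93 g.
M(CuCO3) = 63.55 + 12.01 + 3(16.00) = 123.56 g/mol.
M(CO2) = 12.01 + 2(16.00) = 44.01 g/mol.
n(CuCO3) = 275.93 g / 123.56 g/mol = 2.2332 mol.
From the equation the CuCO3:CO2 mole ratio is 1:1, so n(CO2) = 2.2332 × 1/1 = 2.2332 mol.
Mass of CO2 = 2.2332 mol × 44.01 g/mol = 98.282 g.
Actual mass collected = 98.282 g × 0.651 = 63.982 g.

63.98 g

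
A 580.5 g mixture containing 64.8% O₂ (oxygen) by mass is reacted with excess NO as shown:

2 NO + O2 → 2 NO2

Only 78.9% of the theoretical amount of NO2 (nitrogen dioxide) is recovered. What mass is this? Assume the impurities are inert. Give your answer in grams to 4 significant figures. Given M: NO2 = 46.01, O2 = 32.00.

853.5 g

Pure O2 available = 580.5 g × 0.648 = 376.16 g.
n(O2) = 376.16 g / 32.00 g/mol = 11.755 mol.
From the equation the O2:NO2 mole ratio is 1:2, so n(NO2) = 11.755 × 2/1 = 23.510 mol.
Mass of NO2 = 23.510 mol × 46.01 g/mol = 1081.7 g.
Actual mass collected = 1081.7 g × 0.789 = 853.47 g.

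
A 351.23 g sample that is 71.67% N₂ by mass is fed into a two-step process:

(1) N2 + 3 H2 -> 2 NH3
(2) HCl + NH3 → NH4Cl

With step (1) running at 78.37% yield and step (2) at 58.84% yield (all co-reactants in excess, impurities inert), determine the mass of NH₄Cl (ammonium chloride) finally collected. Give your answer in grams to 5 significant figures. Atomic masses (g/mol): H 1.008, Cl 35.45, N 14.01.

443.20 g

Pure N2 = 351.23 × 0.7167 = 251.727 g.
M(N2) = 2(14.01) = 28.02 g/mol.
M(NH4Cl) = 14.01 + 4(1.008) + 35.45 = 53.492 g/mol.
n(N2) = 251.727 / 28.02 = 8.98382 mol.
Step 1 (N2:NH3 = 1:2): theoretical n(NH3) = 17.9676 mol; at 78.37% yield, n(NH3) = 14.0812 mol.
Step 2 (NH3:NH4Cl = 1:1): theoretical n(NH4Cl) = 14.0812 mol, so theoretical mass = 14.0812 × 53.492 = 753.233 g.
At 58.84% yield, actual mass of NH4Cl = 753.233 × 0.5884 = 443.203 g.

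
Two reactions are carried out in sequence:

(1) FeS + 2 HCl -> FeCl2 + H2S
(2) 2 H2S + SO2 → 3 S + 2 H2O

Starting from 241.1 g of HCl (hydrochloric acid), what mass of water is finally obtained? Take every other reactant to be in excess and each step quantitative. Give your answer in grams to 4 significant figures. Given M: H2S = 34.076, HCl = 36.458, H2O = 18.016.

59.57 g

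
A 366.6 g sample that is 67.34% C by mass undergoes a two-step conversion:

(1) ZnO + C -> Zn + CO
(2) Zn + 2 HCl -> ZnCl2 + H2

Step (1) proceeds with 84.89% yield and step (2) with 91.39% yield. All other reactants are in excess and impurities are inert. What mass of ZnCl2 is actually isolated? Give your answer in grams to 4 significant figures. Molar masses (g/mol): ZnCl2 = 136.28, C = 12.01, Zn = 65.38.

2173 g

Pure C = 366.6 × 0.6734 = 246.87 g.
n(C) = 246.87 / 12.01 = 20.555 mol.
Step 1 (C:Zn = 1:1): theoretical n(Zn) = 20.555 mol; at 84.89% yield, n(Zn) = 17.449 mol.
Step 2 (Zn:ZnCl2 = 1:1): theoretical n(ZnCl2) = 17.449 mol, so theoretical mass = 17.449 × 136.28 = 2378.0 g.
At 91.39% yield, actual mass of ZnCl2 = 2378.0 × 0.9139 = 2173.3 g.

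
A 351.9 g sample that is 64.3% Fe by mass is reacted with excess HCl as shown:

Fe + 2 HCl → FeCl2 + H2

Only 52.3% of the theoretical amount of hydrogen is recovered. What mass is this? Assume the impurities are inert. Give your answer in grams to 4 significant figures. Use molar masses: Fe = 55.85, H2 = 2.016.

Pure Fe available = 351.9 g × 0.643 = 226.27 g.
n(Fe) = 226.27 g / 55.85 g/mol = 4.0514 mol.
From the equation the Fe:H2 mole ratio is 1:1, so n(H2) = 4.0514 × 1/1 = 4.0514 mol.
Mass of H2 = 4.0514 mol × 2.016 g/mol = 8.1677 g.
Actual mass collected = 8.1677 g × 0.523 = 4.2717 g.

4.272 g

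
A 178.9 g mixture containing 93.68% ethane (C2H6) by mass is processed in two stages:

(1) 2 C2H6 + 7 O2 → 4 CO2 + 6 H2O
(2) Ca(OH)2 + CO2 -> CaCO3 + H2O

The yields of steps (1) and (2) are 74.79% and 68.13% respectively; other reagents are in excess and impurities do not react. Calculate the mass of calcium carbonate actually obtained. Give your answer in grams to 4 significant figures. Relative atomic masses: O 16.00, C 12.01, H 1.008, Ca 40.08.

568.5 g

Pure C2H6 = 178.9 × 0.9368 = 167.59 g.
M(C2H6) = 2(12.01) + 6(1.008) = 30.068 g/mol.
M(CaCO3) = 40.08 + 12.01 + 3(16.00) = 100.09 g/mol.
n(C2H6) = 167.59 / 30.068 = 5.5738 mol.
Step 1 (C2H6:CO2 = 2:4): theoretical n(CO2) = 11.148 mol; at 74.79% yield, n(CO2) = 8.3373 mol.
Step 2 (CO2:CaCO3 = 1:1): theoretical n(CaCO3) = 8.3373 mol, so theoretical mass = 8.3373 × 100.09 = 834.48 g.
At 68.13% yield, actual mass of CaCO3 = 834.48 × 0.6813 = 568.53 g.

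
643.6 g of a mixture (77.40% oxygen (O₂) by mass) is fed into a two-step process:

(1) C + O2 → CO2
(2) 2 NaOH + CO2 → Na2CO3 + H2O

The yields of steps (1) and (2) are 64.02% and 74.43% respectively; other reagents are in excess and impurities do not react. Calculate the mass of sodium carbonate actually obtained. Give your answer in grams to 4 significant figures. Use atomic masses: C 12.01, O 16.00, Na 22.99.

786.2 g

Pure O2 = 643.6 × 0.7740 = 498.15 g.
M(O2) = 2(16.00) = 32.00 g/mol.
M(Na2CO3) = 2(22.99) + 12.01 + 3(16.00) = 105.99 g/mol.
n(O2) = 498.15 / 32.00 = 15.567 mol.
Step 1 (O2:CO2 = 1:1): theoretical n(CO2) = 15.567 mol; at 64.02% yield, n(CO2) = 9.9660 mol.
Step 2 (CO2:Na2CO3 = 1:1): theoretical n(Na2CO3) = 9.9660 mol, so theoretical mass = 9.9660 × 105.99 = 1056.3 g.
At 74.43% yield, actual mass of Na2CO3 = 1056.3 × 0.7443 = 786.20 g.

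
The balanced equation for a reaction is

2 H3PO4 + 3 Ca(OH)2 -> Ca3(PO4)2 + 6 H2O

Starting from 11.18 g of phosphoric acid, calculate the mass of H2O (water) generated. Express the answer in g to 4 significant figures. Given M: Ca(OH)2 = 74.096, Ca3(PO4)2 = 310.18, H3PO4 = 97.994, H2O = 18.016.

6.166 g

n(H3PO4) = 11.180 g / 97.994 g/mol = 0.11409 mol.
From the equation the H3PO4:H2O mole ratio is 2:6, so n(H2O) = 0.11409 × 6/2 = 0.34227 mol.
Mass of H2O = 0.34227 mol × 18.016 g/mol = 6.1663 g.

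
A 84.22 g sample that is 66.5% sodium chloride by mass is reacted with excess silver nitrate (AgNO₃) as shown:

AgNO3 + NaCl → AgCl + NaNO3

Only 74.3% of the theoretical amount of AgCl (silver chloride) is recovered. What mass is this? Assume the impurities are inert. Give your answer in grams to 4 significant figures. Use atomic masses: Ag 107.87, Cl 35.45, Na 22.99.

Pure NaCl available = 84.22 g × 0.665 = 56.006 g.
M(NaCl) = 22.99 + 35.45 = 58.44 g/mol.
M(AgCl) = 107.87 + 35.45 = 143.32 g/mol.
n(NaCl) = 56.006 g / 58.44 g/mol = 0.95836 mol.
From the equation the NaCl:AgCl mole ratio is 1:1, so n(AgCl) = 0.95836 × 1/1 = 0.95836 mol.
Mass of AgCl = 0.95836 mol × 143.32 g/mol = 137.35 g.
Actual mass collected = 137.35 g × 0.743 = 102.05 g.

102.1 g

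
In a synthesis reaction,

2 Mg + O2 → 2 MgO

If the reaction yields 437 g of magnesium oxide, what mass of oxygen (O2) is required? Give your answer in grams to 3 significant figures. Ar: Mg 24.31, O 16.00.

173 g

M(MgO) = 24.31 + 16.00 = 40.31 g/mol.
M(O2) = 2(16.00) = 32.00 g/mol.
n(MgO) = 437.0 g / 40.31 g/mol = 10.84 mol.
From the equation the MgO:O2 mole ratio is 2:1, so n(O2) = 10.84 × 1/2 = 5.420 mol.
Mass of O2 = 5.420 mol × 32.00 g/mol = 173.5 g.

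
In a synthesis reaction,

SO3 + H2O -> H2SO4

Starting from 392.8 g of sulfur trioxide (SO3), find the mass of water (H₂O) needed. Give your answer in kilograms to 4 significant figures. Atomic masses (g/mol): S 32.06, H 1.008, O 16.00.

0.08839 kg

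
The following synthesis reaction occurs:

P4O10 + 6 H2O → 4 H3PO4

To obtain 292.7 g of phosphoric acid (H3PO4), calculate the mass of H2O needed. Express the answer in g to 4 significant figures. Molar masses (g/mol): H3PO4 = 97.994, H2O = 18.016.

80.72 g

n(H3PO4) = 292.70 g / 97.994 g/mol = 2.9869 mol.
From the equation the H3PO4:H2O mole ratio is 4:6, so n(H2O) = 2.9869 × 6/4 = 4.4804 mol.
Mass of H2O = 4.4804 mol × 18.016 g/mol = 80.718 g.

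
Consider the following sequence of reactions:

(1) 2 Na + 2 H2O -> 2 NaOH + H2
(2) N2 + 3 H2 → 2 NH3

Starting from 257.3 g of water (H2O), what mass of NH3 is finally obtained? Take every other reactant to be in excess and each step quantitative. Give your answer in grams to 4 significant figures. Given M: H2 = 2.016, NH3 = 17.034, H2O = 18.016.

81.09 g

n(H2O) = 257.30 / 18.016 = 14.282 mol.
Step 1 gives a 2:1 ratio of H2O to H2, so n(H2) = 7.1409 mol.
In step 2 the H2:NH3 ratio is 3:2, so n(NH3) = 4.7606 mol.
Mass of NH3 = 4.7606 × 17.034 = 81.092 g.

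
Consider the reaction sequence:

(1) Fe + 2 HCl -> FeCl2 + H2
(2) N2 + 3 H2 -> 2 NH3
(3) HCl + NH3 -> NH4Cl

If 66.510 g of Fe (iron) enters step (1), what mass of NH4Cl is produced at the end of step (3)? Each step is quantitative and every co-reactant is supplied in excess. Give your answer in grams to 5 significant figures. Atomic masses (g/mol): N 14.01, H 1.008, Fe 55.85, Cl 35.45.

42.468 g

M(Fe) = 55.85 g/mol.
M(NH4Cl) = 14.01 + 4(1.008) + 35.45 = 53.492 g/mol.
n(Fe) = 66.510 / 55.85 = 1.19087 mol.
Reaction (1): Fe→H2 ratio 1:1 ⇒ n(H2) = 1.19087 mol.
Reaction (2): H2→NH3 ratio 3:2 ⇒ n(NH3) = 0.793912 mol.
Reaction (3): NH3→NH4Cl ratio 1:1 ⇒ n(NH4Cl) = 0.793912 mol.
Mass of NH4Cl = 0.793912 × 53.492 = 42.4680 g.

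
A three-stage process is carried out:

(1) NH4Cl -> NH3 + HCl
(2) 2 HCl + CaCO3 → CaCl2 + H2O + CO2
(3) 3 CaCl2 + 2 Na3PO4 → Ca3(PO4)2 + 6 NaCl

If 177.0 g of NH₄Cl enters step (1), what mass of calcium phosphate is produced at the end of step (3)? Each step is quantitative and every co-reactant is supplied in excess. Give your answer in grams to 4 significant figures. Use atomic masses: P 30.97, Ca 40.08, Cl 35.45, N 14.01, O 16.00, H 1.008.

M(NH4Cl) = 14.01 + 4(1.008) + 35.45 = 53.492 g/mol.
M(Ca3(PO4)2) = 3(40.08) + 2(30.97) + 8(16.00) = 310.18 g/mol.
n(NH4Cl) = 177.0 / 53.492 = 3.3089 mol.
Reaction (1): NH4Cl→HCl ratio 1:1 ⇒ n(HCl) = 3.3089 mol.
Reaction (2): HCl→CaCl2 ratio 2:1 ⇒ n(CaCl2) = 1.6545 mol.
Reaction (3): CaCl2→Ca3(PO4)2 ratio 3:1 ⇒ n(Ca3(PO4)2) = 0.55148 mol.
Mass of Ca3(PO4)2 = 0.55148 × 310.18 = 171.06 g.

171.1 g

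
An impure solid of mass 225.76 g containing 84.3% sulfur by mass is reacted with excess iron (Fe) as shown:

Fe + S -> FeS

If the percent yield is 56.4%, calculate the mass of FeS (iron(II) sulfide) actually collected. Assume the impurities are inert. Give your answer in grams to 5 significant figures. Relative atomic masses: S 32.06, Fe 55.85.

Pure S available = 225.76 g × 0.843 = 190.316 g.
M(S) = 32.06 g/mol.
M(FeS) = 55.85 + 32.06 = 87.91 g/mol.
n(S) = 190.316 g / 32.06 g/mol = 5.93623 mol.
From the equation the S:FeS mole ratio is 1:1, so n(FeS) = 5.93623 × 1/1 = 5.93623 mol.
Mass of FeS = 5.93623 mol × 87.91 g/mol = 521.854 g.
Actual mass collected = 521.854 g × 0.564 = 294.326 g.

294.33 g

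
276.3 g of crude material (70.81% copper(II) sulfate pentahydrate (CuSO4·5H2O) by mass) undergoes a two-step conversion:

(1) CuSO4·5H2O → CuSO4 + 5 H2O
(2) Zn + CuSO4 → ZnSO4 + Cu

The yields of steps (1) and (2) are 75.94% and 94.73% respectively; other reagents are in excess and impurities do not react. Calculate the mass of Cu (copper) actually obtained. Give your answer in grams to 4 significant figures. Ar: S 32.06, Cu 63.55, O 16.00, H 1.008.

Pure CuSO4·5H2O = 276.3 × 0.7081 = 195.65 g.
M(CuSO4·5H2O) = 63.55 + 32.06 + 9(16.00) + 10(1.008) = 249.69 g/mol.
M(Cu) = 63.55 g/mol.
n(CuSO4·5H2O) = 195.65 / 249.69 = 0.78356 mol.
Step 1 (CuSO4·5H2O:CuSO4 = 1:1): theoretical n(CuSO4) = 0.78356 mol; at 75.94% yield, n(CuSO4) = 0.59504 mol.
Step 2 (CuSO4:Cu = 1:1): theoretical n(Cu) = 0.59504 mol, so theoretical mass = 0.59504 × 63.55 = 37.815 g.
At 94.73% yield, actual mass of Cu = 37.815 × 0.9473 = 35.822 g.

35.82 g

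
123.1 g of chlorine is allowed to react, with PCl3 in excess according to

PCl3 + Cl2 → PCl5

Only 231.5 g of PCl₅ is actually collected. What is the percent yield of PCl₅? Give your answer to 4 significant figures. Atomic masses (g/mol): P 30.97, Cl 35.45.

M(Cl2) = 2(35.45) = 70.90 g/mol.
M(PCl5) = 30.97 + 5(35.45) = 208.22 g/mol.
n(Cl2) = 123.10 g / 70.90 g/mol = 1.7362 mol.
From the equation the Cl2:PCl5 mole ratio is 1:1, so n(PCl5) = 1.7362 × 1/1 = 1.7362 mol.
Mass of PCl5 = 1.7362 mol × 208.22 g/mol = 361.52 g.
This is the theoretical yield. Percent yield = 231.5 g / 361.52 g × 100% = 64.035%.

64.03 %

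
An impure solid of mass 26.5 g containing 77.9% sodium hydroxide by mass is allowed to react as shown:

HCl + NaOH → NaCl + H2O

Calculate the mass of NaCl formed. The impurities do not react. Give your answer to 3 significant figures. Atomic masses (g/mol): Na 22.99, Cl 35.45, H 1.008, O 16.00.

Mass of pure NaOH = 26.5 g × 0.779 = 20.64 g.
M(NaOH) = 22.99 + 16.00 + 1.008 = 39.998 g/mol.
M(NaCl) = 22.99 + 35.45 = 58.44 g/mol.
n(NaOH) = 20.64 g / 39.998 g/mol = 0.5161 mol.
From the equation the NaOH:NaCl mole ratio is 1:1, so n(NaCl) = 0.5161 × 1/1 = 0.5161 mol.
Mass of NaCl = 0.5161 mol × 58.44 g/mol = 30.16 g.

30.2 g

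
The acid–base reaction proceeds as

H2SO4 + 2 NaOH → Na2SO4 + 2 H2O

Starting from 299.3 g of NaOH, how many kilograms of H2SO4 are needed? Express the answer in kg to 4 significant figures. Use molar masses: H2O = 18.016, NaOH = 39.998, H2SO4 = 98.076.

0.3669 kg

n(NaOH) = 299.30 g / 39.998 g/mol = 7.4829 mol.
From the equation the NaOH:H2SO4 mole ratio is 2:1, so n(H2SO4) = 7.4829 × 1/2 = 3.7414 mol.
Mass of H2SO4 = 3.7414 mol × 98.076 g/mol = 366.95 g.
Converting to kg: 366.95 g = 0.3669 kg.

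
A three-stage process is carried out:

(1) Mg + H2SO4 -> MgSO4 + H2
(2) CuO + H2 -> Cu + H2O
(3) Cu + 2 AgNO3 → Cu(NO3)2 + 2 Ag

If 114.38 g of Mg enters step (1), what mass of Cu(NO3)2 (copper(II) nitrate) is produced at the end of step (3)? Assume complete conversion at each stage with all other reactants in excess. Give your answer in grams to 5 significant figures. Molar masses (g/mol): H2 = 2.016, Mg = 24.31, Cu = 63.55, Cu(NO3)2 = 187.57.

n(Mg) = 114.38 / 24.31 = 4.70506 mol.
Reaction (1): Mg→H2 ratio 1:1 ⇒ n(H2) = 4.70506 mol.
Reaction (2): H2→Cu ratio 1:1 ⇒ n(Cu) = 4.70506 mol.
Reaction (3): Cu→Cu(NO3)2 ratio 1:1 ⇒ n(Cu(NO3)2) = 4.70506 mol.
Mass of Cu(NO3)2 = 4.70506 × 187.57 = 882.528 g.

882.53 g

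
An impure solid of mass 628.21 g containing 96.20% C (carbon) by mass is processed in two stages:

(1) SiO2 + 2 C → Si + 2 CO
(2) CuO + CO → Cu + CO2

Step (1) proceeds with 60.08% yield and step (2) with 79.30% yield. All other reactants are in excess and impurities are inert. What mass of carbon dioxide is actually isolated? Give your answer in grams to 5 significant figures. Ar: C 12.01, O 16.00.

1055.1 g

Pure C = 628.21 × 0.9620 = 604.338 g.
M(C) = 12.01 g/mol.
M(CO2) = 12.01 + 2(16.00) = 44.01 g/mol.
n(C) = 604.338 / 12.01 = 50.3196 mol.
Step 1 (C:CO = 2:2): theoretical n(CO) = 50.3196 mol; at 60.08% yield, n(CO) = 30.2320 mol.
Step 2 (CO:CO2 = 1:1): theoretical n(CO2) = 30.2320 mol, so theoretical mass = 30.2320 × 44.01 = 1330.51 g.
At 79.30% yield, actual mass of CO2 = 1330.51 × 0.7930 = 1055.09 g.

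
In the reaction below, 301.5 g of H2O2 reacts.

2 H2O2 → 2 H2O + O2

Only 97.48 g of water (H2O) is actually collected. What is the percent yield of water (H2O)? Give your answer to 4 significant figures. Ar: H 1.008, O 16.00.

61.05 %

M(H2O2) = 2(1.008) + 2(16.00) = 34.016 g/mol.
M(H2O) = 2(1.008) + 16.00 = 18.016 g/mol.
n(H2O2) = 301.50 g / 34.016 g/mol = 8.8635 mol.
From the equation the H2O2:H2O mole ratio is 2:2, so n(H2O) = 8.8635 × 2/2 = 8.8635 mol.
Mass of H2O = 8.8635 mol × 18.016 g/mol = 159.68 g.
This is the theoretical yield. Percent yield = 97.48 g / 159.68 g × 100% = 61.045%.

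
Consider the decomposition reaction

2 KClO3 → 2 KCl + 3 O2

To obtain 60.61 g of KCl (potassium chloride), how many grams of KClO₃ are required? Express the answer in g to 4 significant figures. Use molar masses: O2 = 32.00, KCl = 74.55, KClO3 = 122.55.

n(KCl) = 60.610 g / 74.55 g/mol = 0.81301 mol.
From the equation the KCl:KClO3 mole ratio is 2:2, so n(KClO3) = 0.81301 × 2/2 = 0.81301 mol.
Mass of KClO3 = 0.81301 mol × 122.55 g/mol = 99.635 g.

99.63 g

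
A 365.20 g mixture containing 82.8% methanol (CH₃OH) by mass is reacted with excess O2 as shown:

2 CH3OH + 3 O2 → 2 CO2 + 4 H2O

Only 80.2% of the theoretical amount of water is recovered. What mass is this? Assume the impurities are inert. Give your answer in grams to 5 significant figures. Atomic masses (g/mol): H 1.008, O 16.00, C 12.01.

272.71 g

Pure CH3OH available = 365.20 g × 0.828 = 302.386 g.
M(CH3OH) = 12.01 + 4(1.008) + 16.00 = 32.042 g/mol.
M(H2O) = 2(1.008) + 16.00 = 18.016 g/mol.
n(CH3OH) = 302.386 g / 32.042 g/mol = 9.43716 mol.
From the equation the CH3OH:H2O mole ratio is 2:4, so n(H2O) = 9.43716 × 4/2 = 18.8743 mol.
Mass of H2O = 18.8743 mol × 18.016 g/mol = 340.040 g.
Actual mass collected = 340.040 g × 0.802 = 272.712 g.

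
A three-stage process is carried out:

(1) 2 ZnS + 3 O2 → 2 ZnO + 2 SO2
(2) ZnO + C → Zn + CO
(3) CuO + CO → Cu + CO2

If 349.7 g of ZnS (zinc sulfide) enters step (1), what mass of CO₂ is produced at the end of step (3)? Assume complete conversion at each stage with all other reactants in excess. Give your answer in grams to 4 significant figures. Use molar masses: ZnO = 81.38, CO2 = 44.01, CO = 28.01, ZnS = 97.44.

n(ZnS) = 349.7 / 97.44 = 3.5889 mol.
Reaction (1): ZnS→ZnO ratio 2:2 ⇒ n(ZnO) = 3.5889 mol.
Reaction (2): ZnO→CO ratio 1:1 ⇒ n(CO) = 3.5889 mol.
Reaction (3): CO→CO2 ratio 1:1 ⇒ n(CO2) = 3.5889 mol.
Mass of CO2 = 3.5889 × 44.01 = 157.95 g.

157.9 g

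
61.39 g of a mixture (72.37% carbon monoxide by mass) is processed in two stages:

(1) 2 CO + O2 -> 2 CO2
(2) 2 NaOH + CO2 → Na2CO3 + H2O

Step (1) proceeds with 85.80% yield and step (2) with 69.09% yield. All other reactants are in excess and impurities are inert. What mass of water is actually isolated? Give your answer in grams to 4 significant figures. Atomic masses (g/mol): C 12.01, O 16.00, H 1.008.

16.94 g

Pure CO = 61.39 × 0.7237 = 44.428 g.
M(CO) = 12.01 + 16.00 = 28.01 g/mol.
M(H2O) = 2(1.008) + 16.00 = 18.016 g/mol.
n(CO) = 44.428 / 28.01 = 1.5861 mol.
Step 1 (CO:CO2 = 2:2): theoretical n(CO2) = 1.5861 mol; at 85.80% yield, n(CO2) = 1.3609 mol.
Step 2 (CO2:H2O = 1:1): theoretical n(H2O) = 1.3609 mol, so theoretical mass = 1.3609 × 18.016 = 24.518 g.
At 69.09% yield, actual mass of H2O = 24.518 × 0.6909 = 16.940 g.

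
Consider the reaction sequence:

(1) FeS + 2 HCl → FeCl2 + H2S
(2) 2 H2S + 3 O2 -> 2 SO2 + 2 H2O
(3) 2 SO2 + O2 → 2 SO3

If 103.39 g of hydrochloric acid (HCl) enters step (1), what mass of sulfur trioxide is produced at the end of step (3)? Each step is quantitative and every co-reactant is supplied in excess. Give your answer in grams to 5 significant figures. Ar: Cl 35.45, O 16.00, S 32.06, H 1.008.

M(HCl) = 1.008 + 35.45 = 36.458 g/mol.
M(SO3) = 32.06 + 3(16.00) = 80.06 g/mol.
n(HCl) = 103.39 / 36.458 = 2.83587 mol.
Reaction (1): HCl→H2S ratio 2:1 ⇒ n(H2S) = 1.41793 mol.
Reaction (2): H2S→SO2 ratio 2:2 ⇒ n(SO2) = 1.41793 mol.
Reaction (3): SO2→SO3 ratio 2:2 ⇒ n(SO3) = 1.41793 mol.
Mass of SO3 = 1.41793 × 80.06 = 113.520 g.

113.52 g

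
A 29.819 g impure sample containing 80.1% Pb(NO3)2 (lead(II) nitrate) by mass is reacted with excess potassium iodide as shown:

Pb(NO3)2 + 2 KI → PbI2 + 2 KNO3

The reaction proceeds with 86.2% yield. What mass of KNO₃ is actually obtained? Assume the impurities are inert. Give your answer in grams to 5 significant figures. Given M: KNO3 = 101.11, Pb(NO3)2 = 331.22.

12.570 g

Pure Pb(NO3)2 available = 29.819 g × 0.801 = 23.8850 g.
n(Pb(NO3)2) = 23.8850 g / 331.22 g/mol = 0.0721122 mol.
From the equation the Pb(NO3)2:KNO3 mole ratio is 1:2, so n(KNO3) = 0.0721122 × 2/1 = 0.144224 mol.
Mass of KNO3 = 0.144224 mol × 101.11 g/mol = 14.5825 g.
Actual mass collected = 14.5825 g × 0.862 = 12.5701 g.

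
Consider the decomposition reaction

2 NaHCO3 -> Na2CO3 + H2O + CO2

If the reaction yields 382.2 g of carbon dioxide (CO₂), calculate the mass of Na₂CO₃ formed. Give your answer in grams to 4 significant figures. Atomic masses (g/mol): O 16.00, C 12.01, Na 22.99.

920.5 g

M(CO2) = 12.01 + 2(16.00) = 44.01 g/mol.
M(Na2CO3) = 2(22.99) + 12.01 + 3(16.00) = 105.99 g/mol.
n(CO2) = 382.20 g / 44.01 g/mol = 8.6844 mol.
From the equation the CO2:Na2CO3 mole ratio is 1:1, so n(Na2CO3) = 8.6844 × 1/1 = 8.6844 mol.
Mass of Na2CO3 = 8.6844 mol × 105.99 g/mol = 920.46 g.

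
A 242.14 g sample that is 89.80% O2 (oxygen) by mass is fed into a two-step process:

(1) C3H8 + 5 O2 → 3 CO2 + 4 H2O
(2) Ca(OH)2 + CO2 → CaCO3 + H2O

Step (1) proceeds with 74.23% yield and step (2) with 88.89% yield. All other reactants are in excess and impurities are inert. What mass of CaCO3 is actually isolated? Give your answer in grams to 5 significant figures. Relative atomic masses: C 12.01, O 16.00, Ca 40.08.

Pure O2 = 242.14 × 0.8980 = 217.442 g.
M(O2) = 2(16.00) = 32.00 g/mol.
M(CaCO3) = 40.08 + 12.01 + 3(16.00) = 100.09 g/mol.
n(O2) = 217.442 / 32.00 = 6.79505 mol.
Step 1 (O2:CO2 = 5:3): theoretical n(CO2) = 4.07703 mol; at 74.23% yield, n(CO2) = 3.02638 mol.
Step 2 (CO2:CaCO3 = 1:1): theoretical n(CaCO3) = 3.02638 mol, so theoretical mass = 3.02638 × 100.09 = 302.910 g.
At 88.89% yield, actual mass of CaCO3 = 302.910 × 0.8889 = 269.257 g.

269.26 g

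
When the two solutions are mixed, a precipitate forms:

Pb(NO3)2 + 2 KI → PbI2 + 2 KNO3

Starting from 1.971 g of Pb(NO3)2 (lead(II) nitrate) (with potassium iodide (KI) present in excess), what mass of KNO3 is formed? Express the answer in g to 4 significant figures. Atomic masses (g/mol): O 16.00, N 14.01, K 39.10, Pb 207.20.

1.203 g

M(Pb(NO3)2) = 207.20 + 2(14.01) + 6(16.00) = 331.22 g/mol.
M(KNO3) = 39.10 + 14.01 + 3(16.00) = 101.11 g/mol.
n(Pb(NO3)2) = 1.9710 g / 331.22 g/mol = 0.0059507 mol.
From the equation the Pb(NO3)2:KNO3 mole ratio is 1:2, so n(KNO3) = 0.0059507 × 2/1 = 0.011901 mol.
Mass of KNO3 = 0.011901 mol × 101.11 g/mol = 1.2034 g.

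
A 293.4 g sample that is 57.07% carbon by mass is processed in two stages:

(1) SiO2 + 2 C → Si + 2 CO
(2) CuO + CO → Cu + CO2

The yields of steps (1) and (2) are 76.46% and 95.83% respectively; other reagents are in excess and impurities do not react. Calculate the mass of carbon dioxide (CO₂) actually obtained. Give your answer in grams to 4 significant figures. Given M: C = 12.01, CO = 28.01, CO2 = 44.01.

Pure C = 293.4 × 0.5707 = 167.44 g.
n(C) = 167.44 / 12.01 = 13.942 mol.
Step 1 (C:CO = 2:2): theoretical n(CO) = 13.942 mol; at 76.46% yield, n(CO) = 10.660 mol.
Step 2 (CO:CO2 = 1:1): theoretical n(CO2) = 10.660 mol, so theoretical mass = 10.660 × 44.01 = 469.15 g.
At 95.83% yield, actual mass of CO2 = 469.15 × 0.9583 = 449.59 g.

449.6 g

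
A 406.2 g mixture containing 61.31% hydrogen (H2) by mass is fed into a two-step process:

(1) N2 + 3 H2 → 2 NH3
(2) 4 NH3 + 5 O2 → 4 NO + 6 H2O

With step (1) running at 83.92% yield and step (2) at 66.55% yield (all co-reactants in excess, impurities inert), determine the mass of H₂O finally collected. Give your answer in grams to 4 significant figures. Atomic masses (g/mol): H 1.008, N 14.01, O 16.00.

Pure H2 = 406.2 × 0.6131 = 249.04 g.
M(H2) = 2(1.008) = 2.016 g/mol.
M(H2O) = 2(1.008) + 16.00 = 18.016 g/mol.
n(H2) = 249.04 / 2.016 = 123.53 mol.
Step 1 (H2:NH3 = 3:2): theoretical n(NH3) = 82.355 mol; at 83.92% yield, n(NH3) = 69.112 mol.
Step 2 (NH3:H2O = 4:6): theoretical n(H2O) = 103.67 mol, so theoretical mass = 103.67 × 18.016 = 1867.7 g.
At 66.55% yield, actual mass of H2O = 1867.7 × 0.6655 = 1242.9 g.

1243 g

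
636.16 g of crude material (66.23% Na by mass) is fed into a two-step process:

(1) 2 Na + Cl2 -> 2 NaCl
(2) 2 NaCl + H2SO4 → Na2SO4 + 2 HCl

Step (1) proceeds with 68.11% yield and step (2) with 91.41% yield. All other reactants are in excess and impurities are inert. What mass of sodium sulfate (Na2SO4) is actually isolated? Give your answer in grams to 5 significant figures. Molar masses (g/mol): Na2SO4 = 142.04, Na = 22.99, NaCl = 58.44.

810.34 g

Pure Na = 636.16 × 0.6623 = 421.329 g.
n(Na) = 421.329 / 22.99 = 18.3266 mol.
Step 1 (Na:NaCl = 2:2): theoretical n(NaCl) = 18.3266 mol; at 68.11% yield, n(NaCl) = 12.4823 mol.
Step 2 (NaCl:Na2SO4 = 2:1): theoretical n(Na2SO4) = 6.24113 mol, so theoretical mass = 6.24113 × 142.04 = 886.490 g.
At 91.41% yield, actual mass of Na2SO4 = 886.490 × 0.9141 = 810.340 g.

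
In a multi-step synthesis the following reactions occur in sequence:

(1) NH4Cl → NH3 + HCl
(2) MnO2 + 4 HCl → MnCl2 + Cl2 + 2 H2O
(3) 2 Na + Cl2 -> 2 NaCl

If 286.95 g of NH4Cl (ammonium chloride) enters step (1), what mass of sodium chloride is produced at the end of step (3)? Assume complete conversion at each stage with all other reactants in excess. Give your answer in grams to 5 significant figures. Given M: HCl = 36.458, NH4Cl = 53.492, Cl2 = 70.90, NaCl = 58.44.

156.75 g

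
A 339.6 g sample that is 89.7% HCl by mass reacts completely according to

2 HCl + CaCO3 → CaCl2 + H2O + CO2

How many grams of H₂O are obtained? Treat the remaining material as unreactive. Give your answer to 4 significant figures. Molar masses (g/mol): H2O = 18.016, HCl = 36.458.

75.27 g

Mass of pure HCl = 339.6 g × 0.897 = 304.62 g.
n(HCl) = 304.62 g / 36.458 g/mol = 8.3554 mol.
From the equation the HCl:H2O mole ratio is 2:1, so n(H2O) = 8.3554 × 1/2 = 4.1777 mol.
Mass of H2O = 4.1777 mol × 18.016 g/mol = 75.265 g.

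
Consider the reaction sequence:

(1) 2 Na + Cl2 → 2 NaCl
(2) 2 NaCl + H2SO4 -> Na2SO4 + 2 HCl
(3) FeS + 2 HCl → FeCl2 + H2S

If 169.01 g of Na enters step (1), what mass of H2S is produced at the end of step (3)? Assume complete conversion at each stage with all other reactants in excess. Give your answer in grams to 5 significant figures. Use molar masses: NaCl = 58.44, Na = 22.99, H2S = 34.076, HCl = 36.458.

125.25 g

n(Na) = 169.01 / 22.99 = 7.35146 mol.
Reaction (1): Na→NaCl ratio 2:2 ⇒ n(NaCl) = 7.35146 mol.
Reaction (2): NaCl→HCl ratio 2:2 ⇒ n(HCl) = 7.35146 mol.
Reaction (3): HCl→H2S ratio 2:1 ⇒ n(H2S) = 3.67573 mol.
Mass of H2S = 3.67573 × 34.076 = 125.254 g.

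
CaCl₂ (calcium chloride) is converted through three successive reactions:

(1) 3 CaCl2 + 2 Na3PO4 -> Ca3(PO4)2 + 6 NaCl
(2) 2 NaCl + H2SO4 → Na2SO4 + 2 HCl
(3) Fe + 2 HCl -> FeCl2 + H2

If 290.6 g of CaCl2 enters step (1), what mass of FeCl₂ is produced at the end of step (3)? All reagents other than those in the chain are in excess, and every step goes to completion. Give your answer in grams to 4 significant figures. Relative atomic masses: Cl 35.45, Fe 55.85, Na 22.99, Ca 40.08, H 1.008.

331.9 g

M(CaCl2) = 40.08 + 2(35.45) = 110.98 g/mol.
M(FeCl2) = 55.85 + 2(35.45) = 126.75 g/mol.
n(CaCl2) = 290.6 / 110.98 = 2.6185 mol.
Reaction (1): CaCl2→NaCl ratio 3:6 ⇒ n(NaCl) = 5.2370 mol.
Reaction (2): NaCl→HCl ratio 2:2 ⇒ n(HCl) = 5.2370 mol.
Reaction (3): HCl→FeCl2 ratio 2:1 ⇒ n(FeCl2) = 2.6185 mol.
Mass of FeCl2 = 2.6185 × 126.75 = 331.89 g.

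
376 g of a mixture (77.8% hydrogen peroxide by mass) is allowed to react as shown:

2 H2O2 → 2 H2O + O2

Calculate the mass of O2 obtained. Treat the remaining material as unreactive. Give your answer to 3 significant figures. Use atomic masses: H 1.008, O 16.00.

138 g

Mass of pure H2O2 = 376 g × 0.778 = 292.5 g.
M(H2O2) = 2(1.008) + 2(16.00) = 34.016 g/mol.
M(O2) = 2(16.00) = 32.00 g/mol.
n(H2O2) = 292.5 g / 34.016 g/mol = 8.600 mol.
From the equation the H2O2:O2 mole ratio is 2:1, so n(O2) = 8.600 × 1/2 = 4.300 mol.
Mass of O2 = 4.300 mol × 32.00 g/mol = 137.6 g.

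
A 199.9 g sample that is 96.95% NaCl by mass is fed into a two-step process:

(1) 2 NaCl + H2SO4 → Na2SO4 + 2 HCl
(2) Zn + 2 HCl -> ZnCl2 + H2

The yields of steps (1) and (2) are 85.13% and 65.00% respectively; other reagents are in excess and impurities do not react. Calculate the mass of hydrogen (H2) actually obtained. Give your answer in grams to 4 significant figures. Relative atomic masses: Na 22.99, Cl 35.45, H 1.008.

1.850 g

Pure NaCl = 199.9 × 0.9695 = 193.80 g.
M(NaCl) = 22.99 + 35.45 = 58.44 g/mol.
M(H2) = 2(1.008) = 2.016 g/mol.
n(NaCl) = 193.80 / 58.44 = 3.3163 mol.
Step 1 (NaCl:HCl = 2:2): theoretical n(HCl) = 3.3163 mol; at 85.13% yield, n(HCl) = 2.8231 mol.
Step 2 (HCl:H2 = 2:1): theoretical n(H2) = 1.4116 mol, so theoretical mass = 1.4116 × 2.016 = 2.8457 g.
At 65.00% yield, actual mass of H2 = 2.8457 × 0.6500 = 1.8497 g.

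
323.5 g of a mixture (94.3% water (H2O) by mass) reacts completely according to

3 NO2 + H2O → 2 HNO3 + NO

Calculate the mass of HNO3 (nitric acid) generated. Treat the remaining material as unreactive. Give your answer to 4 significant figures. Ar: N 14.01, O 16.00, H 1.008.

2134 g

Mass of pure H2O = 323.5 g × 0.943 = 305.06 g.
M(H2O) = 2(1.008) + 16.00 = 18.016 g/mol.
M(HNO3) = 1.008 + 14.01 + 3(16.00) = 63.018 g/mol.
n(H2O) = 305.06 g / 18.016 g/mol = 16.933 mol.
From the equation the H2O:HNO3 mole ratio is 1:2, so n(HNO3) = 16.933 × 2/1 = 33.866 mol.
Mass of HNO3 = 33.866 mol × 63.018 g/mol = 2134.1 g.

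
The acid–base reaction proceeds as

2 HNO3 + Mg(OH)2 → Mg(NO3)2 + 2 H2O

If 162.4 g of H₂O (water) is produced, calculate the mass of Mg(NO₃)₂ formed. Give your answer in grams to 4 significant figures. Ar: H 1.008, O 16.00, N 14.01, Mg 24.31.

M(H2O) = 2(1.008) + 16.00 = 18.016 g/mol.
M(Mg(NO3)2) = 24.31 + 2(14.01) + 6(16.00) = 148.33 g/mol.
n(H2O) = 162.40 g / 18.016 g/mol = 9.0142 mol.
From the equation the H2O:Mg(NO3)2 mole ratio is 2:1, so n(Mg(NO3)2) = 9.0142 × 1/2 = 4.5071 mol.
Mass of Mg(NO3)2 = 4.5071 mol × 148.33 g/mol = 668.54 g.

668.5 g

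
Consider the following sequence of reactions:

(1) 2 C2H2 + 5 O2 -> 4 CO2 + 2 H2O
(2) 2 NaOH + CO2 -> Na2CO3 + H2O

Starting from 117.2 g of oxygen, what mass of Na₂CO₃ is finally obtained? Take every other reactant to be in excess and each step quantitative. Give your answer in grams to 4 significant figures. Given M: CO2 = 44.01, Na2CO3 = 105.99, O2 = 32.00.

310.6 g

n(O2) = 117.20 / 32.00 = 3.6625 mol.
Step 1 gives a 5:4 ratio of O2 to CO2, so n(CO2) = 2.9300 mol.
In step 2 the CO2:Na2CO3 ratio is 1:1, so n(Na2CO3) = 2.9300 mol.
Mass of Na2CO3 = 2.9300 × 105.99 = 310.55 g.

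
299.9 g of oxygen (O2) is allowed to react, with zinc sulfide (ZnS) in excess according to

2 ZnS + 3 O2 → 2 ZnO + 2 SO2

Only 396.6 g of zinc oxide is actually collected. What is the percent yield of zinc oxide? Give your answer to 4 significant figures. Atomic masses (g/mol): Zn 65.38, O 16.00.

78.00 %

M(O2) = 2(16.00) = 32.00 g/mol.
M(ZnO) = 65.38 + 16.00 = 81.38 g/mol.
n(O2) = 299.90 g / 32.00 g/mol = 9.3719 mol.
From the equation the O2:ZnO mole ratio is 3:2, so n(ZnO) = 9.3719 × 2/3 = 6.2479 mol.
Mass of ZnO = 6.2479 mol × 81.38 g/mol = 508.46 g.
This is the theoretical yield. Percent yield = 396.6 g / 508.46 g × 100% = 78.001%.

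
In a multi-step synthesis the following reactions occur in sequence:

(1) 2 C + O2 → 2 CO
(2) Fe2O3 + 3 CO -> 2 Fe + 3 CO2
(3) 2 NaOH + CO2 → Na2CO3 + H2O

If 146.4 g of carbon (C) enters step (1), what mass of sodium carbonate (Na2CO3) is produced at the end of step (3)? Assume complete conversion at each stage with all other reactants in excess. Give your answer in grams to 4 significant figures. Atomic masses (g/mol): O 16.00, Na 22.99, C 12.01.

1292 g

M(C) = 12.01 g/mol.
M(Na2CO3) = 2(22.99) + 12.01 + 3(16.00) = 105.99 g/mol.
n(C) = 146.4 / 12.01 = 12.190 mol.
Reaction (1): C→CO ratio 2:2 ⇒ n(CO) = 12.190 mol.
Reaction (2): CO→CO2 ratio 3:3 ⇒ n(CO2) = 12.190 mol.
Reaction (3): CO2→Na2CO3 ratio 1:1 ⇒ n(Na2CO3) = 12.190 mol.
Mass of Na2CO3 = 12.190 × 105.99 = 1292.0 g.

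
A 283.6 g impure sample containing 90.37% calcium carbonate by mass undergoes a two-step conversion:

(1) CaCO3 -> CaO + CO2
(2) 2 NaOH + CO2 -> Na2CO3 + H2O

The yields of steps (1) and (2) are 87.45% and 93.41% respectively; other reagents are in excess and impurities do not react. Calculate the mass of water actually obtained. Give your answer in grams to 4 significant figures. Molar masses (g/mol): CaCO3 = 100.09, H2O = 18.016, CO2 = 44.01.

37.68 g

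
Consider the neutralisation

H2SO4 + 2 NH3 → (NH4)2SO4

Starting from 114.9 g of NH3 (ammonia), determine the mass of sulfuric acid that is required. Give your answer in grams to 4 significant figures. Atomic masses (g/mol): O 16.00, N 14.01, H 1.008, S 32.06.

330.8 g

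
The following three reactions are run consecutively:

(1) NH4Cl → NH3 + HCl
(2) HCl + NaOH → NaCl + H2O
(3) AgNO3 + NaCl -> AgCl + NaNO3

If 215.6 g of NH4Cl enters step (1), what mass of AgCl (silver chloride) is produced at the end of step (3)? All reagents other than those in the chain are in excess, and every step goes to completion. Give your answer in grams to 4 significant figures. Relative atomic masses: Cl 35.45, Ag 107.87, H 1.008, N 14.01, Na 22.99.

577.7 g

M(NH4Cl) = 14.01 + 4(1.008) + 35.45 = 53.492 g/mol.
M(AgCl) = 107.87 + 35.45 = 143.32 g/mol.
n(NH4Cl) = 215.6 / 53.492 = 4.0305 mol.
Reaction (1): NH4Cl→HCl ratio 1:1 ⇒ n(HCl) = 4.0305 mol.
Reaction (2): HCl→NaCl ratio 1:1 ⇒ n(NaCl) = 4.0305 mol.
Reaction (3): NaCl→AgCl ratio 1:1 ⇒ n(AgCl) = 4.0305 mol.
Mass of AgCl = 4.0305 × 143.32 = 577.65 g.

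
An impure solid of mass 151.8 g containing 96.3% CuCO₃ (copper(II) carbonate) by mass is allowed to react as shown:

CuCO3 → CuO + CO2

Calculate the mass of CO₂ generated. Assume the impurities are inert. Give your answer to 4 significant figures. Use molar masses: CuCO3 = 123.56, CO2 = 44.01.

52.07 g

Mass of pure CuCO3 = 151.8 g × 0.963 = 146.18 g.
n(CuCO3) = 146.18 g / 123.56 g/mol = 1.1831 mol.
From the equation the CuCO3:CO2 mole ratio is 1:1, so n(CO2) = 1.1831 × 1/1 = 1.1831 mol.
Mass of CO2 = 1.1831 mol × 44.01 g/mol = 52.068 g.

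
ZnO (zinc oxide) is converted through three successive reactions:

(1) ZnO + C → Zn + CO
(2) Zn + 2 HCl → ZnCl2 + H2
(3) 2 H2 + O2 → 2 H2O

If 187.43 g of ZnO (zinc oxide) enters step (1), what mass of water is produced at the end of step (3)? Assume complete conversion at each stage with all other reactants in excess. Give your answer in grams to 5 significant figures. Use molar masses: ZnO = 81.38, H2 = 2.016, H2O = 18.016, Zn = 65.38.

n(ZnO) = 187.43 / 81.38 = 2.30315 mol.
Reaction (1): ZnO→Zn ratio 1:1 ⇒ n(Zn) = 2.30315 mol.
Reaction (2): Zn→H2 ratio 1:1 ⇒ n(H2) = 2.30315 mol.
Reaction (3): H2→H2O ratio 2:2 ⇒ n(H2O) = 2.30315 mol.
Mass of H2O = 2.30315 × 18.016 = 41.4935 g.

41.493 g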